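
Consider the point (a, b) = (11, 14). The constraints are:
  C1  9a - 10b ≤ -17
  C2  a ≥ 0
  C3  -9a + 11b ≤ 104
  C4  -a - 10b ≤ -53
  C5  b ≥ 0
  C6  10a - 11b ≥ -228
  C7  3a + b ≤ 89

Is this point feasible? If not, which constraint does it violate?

C1: -41 ≤ -17 ✓
C2: 11 ≥ 0 ✓
C3: 55 ≤ 104 ✓
C4: -151 ≤ -53 ✓
C5: 14 ≥ 0 ✓
C6: -44 ≥ -228 ✓
C7: 47 ≤ 89 ✓

feasible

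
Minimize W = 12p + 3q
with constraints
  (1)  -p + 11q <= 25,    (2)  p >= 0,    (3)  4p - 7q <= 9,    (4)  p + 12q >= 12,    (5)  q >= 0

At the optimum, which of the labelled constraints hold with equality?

(2) and (4)

Vertices and W = 12p + 3q:
  (0, 25/11) → W = 75/11
  (274/37, 109/37) → W = 3615/37
  (0, 1) → W = 3
  (192/55, 39/55) → W = 2421/55

The minimum is at (0, 1). Substituting into each constraint, equality holds for (2) and (4); the remaining constraints have slack.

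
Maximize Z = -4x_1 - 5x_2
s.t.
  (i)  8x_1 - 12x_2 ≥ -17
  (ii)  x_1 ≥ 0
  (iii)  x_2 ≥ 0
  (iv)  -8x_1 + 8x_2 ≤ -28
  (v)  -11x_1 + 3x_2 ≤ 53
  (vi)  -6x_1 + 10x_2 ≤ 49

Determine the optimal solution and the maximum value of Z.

x_1 = 7/2, x_2 = 0, maximum Z = -14

Feasible corners and Z = -4x_1 - 5x_2:
  (59/4, 45/4) → Z = -461/4
  (209/4, 145/4) → Z = -1561/4
  (7/2, 0) → Z = -14
The feasible region is unbounded (it extends along (1, 0), (5, 3)), but Z strictly decreases along every unbounded feasible direction, so there is no improving ray and the maximum is attained at a vertex.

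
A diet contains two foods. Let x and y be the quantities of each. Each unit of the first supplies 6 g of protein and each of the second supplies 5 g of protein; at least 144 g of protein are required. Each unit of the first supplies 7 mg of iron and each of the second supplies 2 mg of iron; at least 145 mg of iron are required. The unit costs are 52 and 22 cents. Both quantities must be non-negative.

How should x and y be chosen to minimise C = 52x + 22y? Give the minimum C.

Extreme points and C = 52x + 22y:
  (0, 145/2) → C = 1595
  (24, 0) → C = 1248
  (19, 6) → C = 1120
The feasible region is unbounded (it extends along (0, 1), (1, 0)), but C strictly increases along every unbounded feasible direction, so there is no improving ray and the minimum is attained at a vertex.

x = 19, y = 6, minimum C = 1120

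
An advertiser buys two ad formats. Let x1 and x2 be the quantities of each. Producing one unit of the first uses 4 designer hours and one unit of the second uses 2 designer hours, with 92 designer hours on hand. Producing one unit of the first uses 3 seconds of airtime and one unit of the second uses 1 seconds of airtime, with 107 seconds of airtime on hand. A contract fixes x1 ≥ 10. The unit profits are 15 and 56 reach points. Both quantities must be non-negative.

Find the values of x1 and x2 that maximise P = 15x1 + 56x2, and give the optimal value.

x1 = 10, x2 = 26, maximum P = 1606

Vertices and P = 15x1 + 56x2:
  (23, 0) → P = 345
  (10, 0) → P = 150
  (10, 26) → P = 1606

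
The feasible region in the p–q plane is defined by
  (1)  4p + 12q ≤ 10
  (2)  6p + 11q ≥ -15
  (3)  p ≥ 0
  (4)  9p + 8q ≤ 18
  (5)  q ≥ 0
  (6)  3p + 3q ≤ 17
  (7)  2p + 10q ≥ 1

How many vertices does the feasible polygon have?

Intersecting each pair of boundary lines and keeping only the points that satisfy every inequality leaves:
  (0, 5/6)
  (34/19, 9/38)
  (0, 1/10)
  (2, 0)
  (1/2, 0)

5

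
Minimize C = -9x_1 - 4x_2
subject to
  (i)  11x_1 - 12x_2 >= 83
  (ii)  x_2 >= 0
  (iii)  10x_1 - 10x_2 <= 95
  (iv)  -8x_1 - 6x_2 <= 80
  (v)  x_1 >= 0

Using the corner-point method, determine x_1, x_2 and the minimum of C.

Extreme points and C = -9x_1 - 4x_2:
  (83/11, 0) → C = -747/11
  (31, 43/2) → C = -365
  (19/2, 0) → C = -171/2

The binding constraints are 11x_1 - 12x_2 = 83 and 10x_1 - 10x_2 = 95.
Solving simultaneously gives x_1 = 31, x_2 = 43/2.

x_1 = 31, x_2 = 43/2, minimum C = -365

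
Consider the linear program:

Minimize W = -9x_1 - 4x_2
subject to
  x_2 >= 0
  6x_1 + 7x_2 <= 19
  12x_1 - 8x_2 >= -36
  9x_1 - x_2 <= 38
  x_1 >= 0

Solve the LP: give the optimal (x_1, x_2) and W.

Extreme points and W = -9x_1 - 4x_2:
  (19/6, 0) → W = -57/2
  (0, 0) → W = 0
  (0, 19/7) → W = -76/7

x_1 = 19/6, x_2 = 0, minimum W = -57/2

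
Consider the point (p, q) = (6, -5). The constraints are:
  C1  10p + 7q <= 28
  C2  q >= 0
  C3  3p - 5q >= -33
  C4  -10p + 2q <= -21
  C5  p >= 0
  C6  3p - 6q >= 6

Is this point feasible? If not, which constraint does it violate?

Constraint C2: q = -5, which is not ≥ 0. All other constraints are satisfied.

not feasible — violates C2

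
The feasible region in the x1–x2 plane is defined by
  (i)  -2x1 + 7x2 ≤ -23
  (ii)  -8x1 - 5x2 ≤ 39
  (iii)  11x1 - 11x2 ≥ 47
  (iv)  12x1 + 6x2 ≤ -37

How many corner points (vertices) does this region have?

Intersecting each pair of boundary lines and keeping only the points that satisfy every inequality leaves:
  (-194/143, -805/143)
  (49/12, -43/3)
  (-125/198, -971/198)

3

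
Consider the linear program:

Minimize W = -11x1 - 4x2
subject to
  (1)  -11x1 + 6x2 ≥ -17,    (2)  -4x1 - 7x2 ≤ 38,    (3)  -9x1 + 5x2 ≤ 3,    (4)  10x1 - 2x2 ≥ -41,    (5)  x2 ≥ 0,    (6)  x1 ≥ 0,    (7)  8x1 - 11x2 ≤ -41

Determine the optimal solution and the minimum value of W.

x1 = 103, x2 = 186, minimum W = -1877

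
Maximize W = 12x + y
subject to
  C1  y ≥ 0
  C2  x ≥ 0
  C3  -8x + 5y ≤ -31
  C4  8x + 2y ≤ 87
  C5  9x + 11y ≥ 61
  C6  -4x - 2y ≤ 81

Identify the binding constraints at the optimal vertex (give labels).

Feasible corners and W = 12x + y:
  (87/8, 0) → W = 261/2
  (61/9, 0) → W = 244/3
  (71/8, 8) → W = 229/2
  (34/7, 11/7) → W = 419/7

The maximum is at (87/8, 0). Substituting into each constraint, equality holds for C1 and C4; the remaining constraints have slack.

C1 and C4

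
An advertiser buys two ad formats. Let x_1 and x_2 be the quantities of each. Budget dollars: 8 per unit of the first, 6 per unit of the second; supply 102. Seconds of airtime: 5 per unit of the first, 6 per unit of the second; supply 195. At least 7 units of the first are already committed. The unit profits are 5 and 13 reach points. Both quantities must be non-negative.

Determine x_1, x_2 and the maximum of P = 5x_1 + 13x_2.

Vertices and P = 5x_1 + 13x_2:
  (51/4, 0) → P = 255/4
  (7, 0) → P = 35
  (7, 23/3) → P = 404/3

At the optimal vertex, 8x_1 + 6x_2 = 102 and x_1 = 7.
Solving simultaneously gives x_1 = 7, x_2 = 23/3.

x_1 = 7, x_2 = 23/3, maximum P = 404/3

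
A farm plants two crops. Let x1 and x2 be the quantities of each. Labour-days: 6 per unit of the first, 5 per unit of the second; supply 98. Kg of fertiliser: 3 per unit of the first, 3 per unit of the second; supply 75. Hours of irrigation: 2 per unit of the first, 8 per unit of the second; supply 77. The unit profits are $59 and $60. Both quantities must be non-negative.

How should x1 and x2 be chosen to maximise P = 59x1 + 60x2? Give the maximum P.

x1 = 21/2, x2 = 7, maximum P = 2079/2

Corner points and P = 59x1 + 60x2:
  (0, 0) → P = 0
  (0, 77/8) → P = 1155/2
  (49/3, 0) → P = 2891/3
  (21/2, 7) → P = 2079/2

The optimum lies where 6x1 + 5x2 = 98 and 2x1 + 8x2 = 77.
Solving simultaneously gives x1 = 21/2, x2 = 7.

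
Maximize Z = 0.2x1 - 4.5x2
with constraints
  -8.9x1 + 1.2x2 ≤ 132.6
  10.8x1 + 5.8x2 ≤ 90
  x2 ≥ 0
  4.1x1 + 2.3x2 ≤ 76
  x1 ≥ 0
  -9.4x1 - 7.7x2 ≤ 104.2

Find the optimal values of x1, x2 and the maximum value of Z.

Extreme points and Z = 0.2x1 - 4.5x2:
  (25/3, 0) → Z = 5/3
  (0, 450/29) → Z = -2025/29
  (0, 0) → Z = 0

At the optimal vertex, 10.8x1 + 5.8x2 = 90 and x2 = 0.
Solving simultaneously gives x1 = 25/3, x2 = 0.

x1 = 25/3, x2 = 0, maximum Z = 5/3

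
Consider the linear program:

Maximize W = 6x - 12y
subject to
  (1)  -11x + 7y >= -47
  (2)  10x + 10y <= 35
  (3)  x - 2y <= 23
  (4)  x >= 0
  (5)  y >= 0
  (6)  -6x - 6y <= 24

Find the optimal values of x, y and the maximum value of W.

The binding constraints are 10x + 10y = 35 and y = 0.
Solving simultaneously gives x = 7/2, y = 0.

x = 7/2, y = 0, maximum W = 21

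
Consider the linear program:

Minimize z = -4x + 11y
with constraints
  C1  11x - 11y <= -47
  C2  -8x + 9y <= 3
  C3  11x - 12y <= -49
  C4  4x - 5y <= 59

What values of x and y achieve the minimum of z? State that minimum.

Vertices and z = -4x + 11y:
  (-135, -359/3) → z = -2329/3
  (-273/2, -121) → z = -785
  (-953/7, -845/7) → z = -5483/7

At the optimal vertex, -8x + 9y = 3 and 4x - 5y = 59.
Solving simultaneously gives x = -273/2, y = -121.

x = -273/2, y = -121, minimum z = -785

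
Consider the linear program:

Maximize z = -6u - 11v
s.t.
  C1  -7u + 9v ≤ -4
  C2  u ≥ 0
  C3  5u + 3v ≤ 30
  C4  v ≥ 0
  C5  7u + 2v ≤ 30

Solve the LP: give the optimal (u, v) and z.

u = 4/7, v = 0, maximum z = -24/7

Corner points and z = -6u - 11v:
  (4/7, 0) → z = -24/7
  (278/77, 26/11) → z = -3670/77
  (30/7, 0) → z = -180/7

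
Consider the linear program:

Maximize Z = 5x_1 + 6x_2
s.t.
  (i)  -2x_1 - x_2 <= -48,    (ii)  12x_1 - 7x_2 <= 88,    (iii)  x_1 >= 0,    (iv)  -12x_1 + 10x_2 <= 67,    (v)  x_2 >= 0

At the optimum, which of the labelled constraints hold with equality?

Extreme points and Z = 5x_1 + 6x_2:
  (212/13, 200/13) → Z = 2260/13
  (413/32, 355/16) → Z = 6325/32
  (1349/36, 155/3) → Z = 17905/36

The maximum is at (1349/36, 155/3). Substituting into each constraint, equality holds for (ii) and (iv); the remaining constraints have slack.

(ii) and (iv)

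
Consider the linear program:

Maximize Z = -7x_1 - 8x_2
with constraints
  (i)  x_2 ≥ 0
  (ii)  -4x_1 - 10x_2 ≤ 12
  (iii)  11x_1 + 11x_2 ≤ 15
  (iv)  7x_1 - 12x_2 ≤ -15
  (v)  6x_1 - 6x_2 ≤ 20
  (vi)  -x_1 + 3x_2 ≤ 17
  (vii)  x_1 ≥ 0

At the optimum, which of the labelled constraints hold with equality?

(iv) and (vii)

Feasible corners and Z = -7x_1 - 8x_2:
  (15/209, 270/209) → Z = -2265/209
  (0, 15/11) → Z = -120/11
  (0, 5/4) → Z = -10

The maximum is at (0, 5/4). Substituting into each constraint, equality holds for (iv) and (vii); the remaining constraints have slack.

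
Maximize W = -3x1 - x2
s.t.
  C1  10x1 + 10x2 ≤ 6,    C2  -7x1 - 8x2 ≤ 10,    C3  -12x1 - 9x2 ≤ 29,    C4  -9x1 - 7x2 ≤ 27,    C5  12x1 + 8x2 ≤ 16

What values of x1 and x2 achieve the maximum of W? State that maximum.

x1 = -172/15, x2 = 181/15, maximum W = 67/3

Feasible corners and W = -3x1 - x2:
  (-172/15, 181/15) → W = 67/3
  (14/5, -11/5) → W = -31/5
  (-142/33, 83/33) → W = 343/33
  (26/5, -29/5) → W = -49/5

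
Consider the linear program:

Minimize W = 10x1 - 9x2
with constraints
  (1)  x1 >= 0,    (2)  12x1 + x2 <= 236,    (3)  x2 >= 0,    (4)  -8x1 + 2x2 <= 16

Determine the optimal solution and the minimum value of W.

x1 = 57/4, x2 = 65, minimum W = -885/2

Corner points and W = 10x1 - 9x2:
  (0, 0) → W = 0
  (0, 8) → W = -72
  (59/3, 0) → W = 590/3
  (57/4, 65) → W = -885/2

The binding constraints are 12x1 + x2 = 236 and -8x1 + 2x2 = 16.
Solving simultaneously gives x1 = 57/4, x2 = 65.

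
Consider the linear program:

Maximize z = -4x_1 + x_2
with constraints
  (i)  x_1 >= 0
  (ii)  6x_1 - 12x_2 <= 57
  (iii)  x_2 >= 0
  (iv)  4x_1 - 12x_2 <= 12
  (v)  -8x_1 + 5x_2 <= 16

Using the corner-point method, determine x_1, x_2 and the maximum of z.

The feasible region is unbounded (it extends along (5, 8), (2, 1)), but z strictly decreases along every unbounded feasible direction, so there is no improving ray and the maximum is attained at a vertex.

x_1 = 0, x_2 = 16/5, maximum z = 16/5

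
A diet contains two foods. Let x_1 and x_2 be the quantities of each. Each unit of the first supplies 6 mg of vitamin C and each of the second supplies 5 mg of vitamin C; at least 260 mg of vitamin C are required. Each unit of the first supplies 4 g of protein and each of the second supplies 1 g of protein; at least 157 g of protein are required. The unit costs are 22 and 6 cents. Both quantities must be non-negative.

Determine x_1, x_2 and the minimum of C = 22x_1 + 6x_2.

x_1 = 75/2, x_2 = 7, minimum C = 867

The feasible region is unbounded (it extends along (0, 1), (1, 0)), but C strictly increases along every unbounded feasible direction, so there is no improving ray and the minimum is attained at a vertex.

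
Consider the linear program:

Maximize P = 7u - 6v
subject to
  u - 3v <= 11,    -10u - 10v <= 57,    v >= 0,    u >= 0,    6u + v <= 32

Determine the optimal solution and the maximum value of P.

Extreme points and P = 7u - 6v:
  (0, 0) → P = 0
  (16/3, 0) → P = 112/3
  (0, 32) → P = -192

The optimum lies where v = 0 and 6u + v = 32.
Solving simultaneously gives u = 16/3, v = 0.

u = 16/3, v = 0, maximum P = 112/3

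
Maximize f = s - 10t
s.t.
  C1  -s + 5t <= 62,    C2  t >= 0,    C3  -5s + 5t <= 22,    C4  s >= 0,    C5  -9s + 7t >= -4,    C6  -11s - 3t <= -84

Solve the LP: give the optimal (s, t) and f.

The binding constraints are -9s + 7t = -4 and -11s - 3t = -84.
Solving simultaneously gives s = 75/13, t = 89/13.

s = 75/13, t = 89/13, maximum f = -815/13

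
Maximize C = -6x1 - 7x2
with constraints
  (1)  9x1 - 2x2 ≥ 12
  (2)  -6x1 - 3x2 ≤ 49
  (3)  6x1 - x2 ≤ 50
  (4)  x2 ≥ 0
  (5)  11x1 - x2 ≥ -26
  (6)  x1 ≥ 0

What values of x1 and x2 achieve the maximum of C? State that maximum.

x1 = 4/3, x2 = 0, maximum C = -8

At the optimal vertex, 9x1 - 2x2 = 12 and x2 = 0.
Solving simultaneously gives x1 = 4/3, x2 = 0.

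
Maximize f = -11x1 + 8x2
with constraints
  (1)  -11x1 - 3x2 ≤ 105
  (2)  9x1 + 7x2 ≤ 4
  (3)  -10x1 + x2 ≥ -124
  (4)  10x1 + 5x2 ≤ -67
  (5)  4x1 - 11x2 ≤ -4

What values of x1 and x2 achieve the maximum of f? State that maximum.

x1 = -324/25, x2 = 313/25, maximum f = 6068/25

Vertices and f = -11x1 + 8x2:
  (-324/25, 313/25) → f = 6068/25
  (-1167/133, -376/133) → f = 9829/133
  (-757/130, -114/65) → f = 6503/130

At the optimal vertex, -11x1 - 3x2 = 105 and 10x1 + 5x2 = -67.
Solving simultaneously gives x1 = -324/25, x2 = 313/25.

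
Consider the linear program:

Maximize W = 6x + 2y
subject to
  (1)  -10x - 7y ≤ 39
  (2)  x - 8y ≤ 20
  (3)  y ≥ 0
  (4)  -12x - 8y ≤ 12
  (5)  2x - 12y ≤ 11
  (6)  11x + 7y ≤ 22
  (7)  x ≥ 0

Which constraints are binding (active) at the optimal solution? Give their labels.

(3) and (6)

Feasible corners and W = 6x + 2y:
  (2, 0) → W = 12
  (0, 0) → W = 0
  (0, 22/7) → W = 44/7

The maximum is at (2, 0). Substituting into each constraint, equality holds for (3) and (6); the remaining constraints have slack.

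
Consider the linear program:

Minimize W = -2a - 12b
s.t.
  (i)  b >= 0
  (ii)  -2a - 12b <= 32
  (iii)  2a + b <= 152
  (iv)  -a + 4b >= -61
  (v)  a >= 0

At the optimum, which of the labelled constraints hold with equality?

Corner points and W = -2a - 12b:
  (61, 0) → W = -122
  (0, 0) → W = 0
  (223/3, 10/3) → W = -566/3
  (0, 152) → W = -1824

The minimum is at (0, 152). Substituting into each constraint, equality holds for (iii) and (v); the remaining constraints have slack.

(iii) and (v)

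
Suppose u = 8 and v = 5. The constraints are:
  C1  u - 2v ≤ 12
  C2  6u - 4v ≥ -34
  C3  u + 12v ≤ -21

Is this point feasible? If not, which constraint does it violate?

not feasible — violates C3

Constraint C3: u + 12v = 68, which is not ≤ -21. All other constraints are satisfied.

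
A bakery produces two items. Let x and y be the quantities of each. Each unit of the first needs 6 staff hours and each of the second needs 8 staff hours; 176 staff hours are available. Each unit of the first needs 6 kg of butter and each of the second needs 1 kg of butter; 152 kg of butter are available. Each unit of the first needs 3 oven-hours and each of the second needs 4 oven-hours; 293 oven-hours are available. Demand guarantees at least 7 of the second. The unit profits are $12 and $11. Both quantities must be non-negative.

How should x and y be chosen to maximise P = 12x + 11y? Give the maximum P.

x = 20, y = 7, maximum P = 317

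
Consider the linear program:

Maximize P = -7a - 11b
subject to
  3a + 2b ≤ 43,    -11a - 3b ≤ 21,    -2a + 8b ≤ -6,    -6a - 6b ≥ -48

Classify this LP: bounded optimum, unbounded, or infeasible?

unbounded

From the feasible point (27, -19), moving in the direction (2, -3) keeps every constraint satisfied while P increases without bound.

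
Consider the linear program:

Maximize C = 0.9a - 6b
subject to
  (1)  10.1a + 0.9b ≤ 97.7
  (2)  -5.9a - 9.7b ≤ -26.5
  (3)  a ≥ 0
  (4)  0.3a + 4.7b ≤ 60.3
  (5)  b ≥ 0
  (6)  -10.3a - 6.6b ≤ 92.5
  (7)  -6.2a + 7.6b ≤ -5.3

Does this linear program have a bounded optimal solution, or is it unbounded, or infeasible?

Feasible corners and C = 0.9a - 6b:
  (977/101, 0) → C = 8793/1010
  (74729/8234, 55221/8234) → C = -114813/3580
  (265/59, 0) → C = 477/118
  (25281/10498, 13303/10498) → C = -570651/104980
The feasible region has finitely many vertices and no improving ray; the maximum is 8793/1010 at (977/101, 0).

bounded optimum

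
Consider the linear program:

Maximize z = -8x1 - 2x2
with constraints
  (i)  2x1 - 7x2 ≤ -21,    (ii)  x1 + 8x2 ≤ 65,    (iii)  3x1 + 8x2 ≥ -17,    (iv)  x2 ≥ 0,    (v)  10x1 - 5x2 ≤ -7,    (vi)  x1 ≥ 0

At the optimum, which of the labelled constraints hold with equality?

Feasible corners and z = -8x1 - 2x2:
  (14/15, 49/15) → z = -14
  (0, 3) → z = -6
  (269/85, 657/85) → z = -3466/85
  (0, 65/8) → z = -65/4

The maximum is at (0, 3). Substituting into each constraint, equality holds for (i) and (vi); the remaining constraints have slack.

(i) and (vi)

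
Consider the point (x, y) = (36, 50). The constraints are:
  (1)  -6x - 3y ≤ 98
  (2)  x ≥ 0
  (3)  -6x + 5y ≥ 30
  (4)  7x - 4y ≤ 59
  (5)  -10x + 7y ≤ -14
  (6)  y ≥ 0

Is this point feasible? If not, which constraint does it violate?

Constraint (5): -10x + 7y = -10, which is not ≤ -14. All other constraints are satisfied.

not feasible — violates (5)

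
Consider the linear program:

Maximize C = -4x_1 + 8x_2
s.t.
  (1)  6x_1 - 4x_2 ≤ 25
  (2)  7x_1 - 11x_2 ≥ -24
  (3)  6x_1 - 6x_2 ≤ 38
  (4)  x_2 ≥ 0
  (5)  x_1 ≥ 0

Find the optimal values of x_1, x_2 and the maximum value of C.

x_1 = 371/38, x_2 = 319/38, maximum C = 534/19

Extreme points and C = -4x_1 + 8x_2:
  (371/38, 319/38) → C = 534/19
  (25/6, 0) → C = -50/3
  (0, 24/11) → C = 192/11
  (0, 0) → C = 0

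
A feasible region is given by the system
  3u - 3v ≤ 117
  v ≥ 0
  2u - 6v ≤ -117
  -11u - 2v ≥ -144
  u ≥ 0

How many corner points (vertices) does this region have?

3

The feasible vertices (each the meet of two boundaries and inside every other half-plane) are:
  (9, 45/2)
  (0, 39/2)
  (0, 72)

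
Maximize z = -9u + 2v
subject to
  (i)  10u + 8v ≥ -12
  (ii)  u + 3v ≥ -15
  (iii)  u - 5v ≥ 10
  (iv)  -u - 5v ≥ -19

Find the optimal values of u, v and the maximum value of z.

Feasible corners and z = -9u + 2v:
  (42/11, -69/11) → z = -516/11
  (10/29, -56/29) → z = -202/29
  (29/2, 9/10) → z = -1287/10
The feasible region is unbounded (it extends along (3, -1), (5, -1)), but z strictly decreases along every unbounded feasible direction, so there is no improving ray and the maximum is attained at a vertex.

u = 10/29, v = -56/29, maximum z = -202/29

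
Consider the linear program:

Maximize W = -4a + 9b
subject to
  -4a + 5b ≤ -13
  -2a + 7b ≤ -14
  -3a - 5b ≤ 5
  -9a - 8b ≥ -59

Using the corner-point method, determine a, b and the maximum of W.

Feasible corners and W = -4a + 9b:
  (7/6, -5/3) → W = -59/3
  (8/7, -59/35) → W = -691/35
  (525/79, -8/79) → W = -2172/79
  (335/21, -74/7) → W = -3338/21

The optimum lies where -4a + 5b = -13 and -2a + 7b = -14.
Solving simultaneously gives a = 7/6, b = -5/3.

a = 7/6, b = -5/3, maximum W = -59/3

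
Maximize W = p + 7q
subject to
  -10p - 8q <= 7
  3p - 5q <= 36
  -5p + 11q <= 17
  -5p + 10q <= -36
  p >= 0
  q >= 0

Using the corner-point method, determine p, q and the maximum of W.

p = 36, q = 72/5, maximum W = 684/5

Feasible corners and W = p + 7q:
  (36, 72/5) → W = 684/5
  (12, 0) → W = 12
  (36/5, 0) → W = 36/5

The optimum lies where 3p - 5q = 36 and -5p + 10q = -36.
Solving simultaneously gives p = 36, q = 72/5.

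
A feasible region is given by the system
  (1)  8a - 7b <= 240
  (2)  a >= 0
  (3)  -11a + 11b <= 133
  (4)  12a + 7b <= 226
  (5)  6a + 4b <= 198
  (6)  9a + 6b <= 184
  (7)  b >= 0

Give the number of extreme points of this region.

5

Intersecting each pair of boundary lines and keeping only the points that satisfy every inequality leaves:
  (0, 133/11)
  (0, 0)
  (1226/165, 3221/165)
  (68/9, 58/3)
  (113/6, 0)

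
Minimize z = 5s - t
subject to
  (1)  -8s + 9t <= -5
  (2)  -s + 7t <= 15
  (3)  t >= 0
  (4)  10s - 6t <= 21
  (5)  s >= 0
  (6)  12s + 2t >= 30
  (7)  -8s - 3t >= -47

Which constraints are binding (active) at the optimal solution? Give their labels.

(1) and (6)

Vertices and z = 5s - t:
  (170/47, 125/47) → z = 725/47
  (70/31, 45/31) → z = 305/31
  (237/64, 171/64) → z = 507/32
  (111/46, 12/23) → z = 531/46

The minimum is at (70/31, 45/31). Substituting into each constraint, equality holds for (1) and (6); the remaining constraints have slack.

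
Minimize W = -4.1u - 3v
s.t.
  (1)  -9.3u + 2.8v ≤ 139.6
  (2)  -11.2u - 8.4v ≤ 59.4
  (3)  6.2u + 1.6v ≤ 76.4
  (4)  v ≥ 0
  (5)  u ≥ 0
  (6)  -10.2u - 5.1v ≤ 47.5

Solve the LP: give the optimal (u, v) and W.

Extreme points and W = -4.1u - 3v:
  (382/31, 0) → W = -7831/155
  (0, 191/4) → W = -573/4
  (0, 0) → W = 0

At the optimal vertex, 6.2u + 1.6v = 76.4 and u = 0.
Solving simultaneously gives u = 0, v = 191/4.

u = 0, v = 47.75, minimum W = -143.25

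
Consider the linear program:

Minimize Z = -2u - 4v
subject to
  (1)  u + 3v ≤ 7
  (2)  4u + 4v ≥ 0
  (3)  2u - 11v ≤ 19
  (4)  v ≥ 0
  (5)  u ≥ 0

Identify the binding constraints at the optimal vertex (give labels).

(1) and (4)

Corner points and Z = -2u - 4v:
  (7, 0) → Z = -14
  (0, 7/3) → Z = -28/3
  (0, 0) → Z = 0

The minimum is at (7, 0). Substituting into each constraint, equality holds for (1) and (4); the remaining constraints have slack.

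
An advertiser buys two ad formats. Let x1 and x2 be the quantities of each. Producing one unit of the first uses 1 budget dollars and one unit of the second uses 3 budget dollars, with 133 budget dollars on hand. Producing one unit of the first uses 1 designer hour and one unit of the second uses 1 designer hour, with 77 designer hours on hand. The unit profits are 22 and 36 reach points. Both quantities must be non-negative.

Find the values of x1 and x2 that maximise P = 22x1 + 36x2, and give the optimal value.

x1 = 49, x2 = 28, maximum P = 2086

Extreme points and P = 22x1 + 36x2:
  (0, 0) → P = 0
  (0, 133/3) → P = 1596
  (77, 0) → P = 1694
  (49, 28) → P = 2086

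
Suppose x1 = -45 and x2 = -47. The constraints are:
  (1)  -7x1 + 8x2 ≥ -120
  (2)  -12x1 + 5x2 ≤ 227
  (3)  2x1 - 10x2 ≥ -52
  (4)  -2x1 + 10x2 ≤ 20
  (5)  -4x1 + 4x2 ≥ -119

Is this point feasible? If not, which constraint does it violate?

not feasible — violates (2)

Constraint (2): -12x1 + 5x2 = 305, which is not ≤ 227. All other constraints are satisfied.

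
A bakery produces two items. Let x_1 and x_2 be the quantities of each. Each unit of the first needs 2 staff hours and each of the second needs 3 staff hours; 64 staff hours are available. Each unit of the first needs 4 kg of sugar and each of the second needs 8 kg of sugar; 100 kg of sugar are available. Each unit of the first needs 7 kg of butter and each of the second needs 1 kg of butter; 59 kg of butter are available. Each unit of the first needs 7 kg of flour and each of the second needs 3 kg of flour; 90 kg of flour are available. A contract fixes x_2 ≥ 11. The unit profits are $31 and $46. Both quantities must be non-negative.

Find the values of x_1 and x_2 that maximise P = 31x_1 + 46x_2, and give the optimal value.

Corner points and P = 31x_1 + 46x_2:
  (0, 25/2) → P = 575
  (0, 11) → P = 506
  (3, 11) → P = 599

At the optimal vertex, 4x_1 + 8x_2 = 100 and x_2 = 11.
Solving simultaneously gives x_1 = 3, x_2 = 11.

x_1 = 3, x_2 = 11, maximum P = 599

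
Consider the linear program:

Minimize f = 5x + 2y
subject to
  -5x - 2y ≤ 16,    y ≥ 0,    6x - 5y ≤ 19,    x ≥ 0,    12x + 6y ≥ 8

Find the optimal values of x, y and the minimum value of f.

x = 0, y = 4/3, minimum f = 8/3

Extreme points and f = 5x + 2y:
  (19/6, 0) → f = 95/6
  (2/3, 0) → f = 10/3
  (0, 4/3) → f = 8/3
The feasible region is unbounded (it extends along (0, 1), (5, 6)), but f strictly increases along every unbounded feasible direction, so there is no improving ray and the minimum is attained at a vertex.

The optimum lies where x = 0 and 12x + 6y = 8.
Solving simultaneously gives x = 0, y = 4/3.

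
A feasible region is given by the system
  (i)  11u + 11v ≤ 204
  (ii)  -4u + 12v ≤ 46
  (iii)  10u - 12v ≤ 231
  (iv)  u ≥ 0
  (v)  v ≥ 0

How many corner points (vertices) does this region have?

4

Of the 10 pairwise boundary intersections, those satisfying every inequality are:
  (971/88, 661/88)
  (204/11, 0)
  (0, 23/6)
  (0, 0)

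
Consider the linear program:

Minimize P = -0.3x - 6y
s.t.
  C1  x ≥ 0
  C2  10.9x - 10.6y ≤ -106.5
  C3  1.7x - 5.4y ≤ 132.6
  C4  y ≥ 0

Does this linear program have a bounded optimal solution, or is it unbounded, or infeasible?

unbounded

From the feasible point (0, 1065/106), moving in the direction (0, 1) keeps every constraint satisfied while P decreases without bound.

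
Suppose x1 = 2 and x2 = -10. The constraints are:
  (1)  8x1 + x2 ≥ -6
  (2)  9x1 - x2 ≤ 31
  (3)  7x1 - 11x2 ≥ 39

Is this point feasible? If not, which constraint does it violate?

(1): 6 ≥ -6 ✓
(2): 28 ≤ 31 ✓
(3): 124 ≥ 39 ✓

feasible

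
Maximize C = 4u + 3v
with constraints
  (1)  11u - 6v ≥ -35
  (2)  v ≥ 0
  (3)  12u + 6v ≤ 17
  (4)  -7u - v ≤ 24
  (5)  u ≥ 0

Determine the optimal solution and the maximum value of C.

u = 0, v = 17/6, maximum C = 17/2

The optimum lies where 12u + 6v = 17 and u = 0.
Solving simultaneously gives u = 0, v = 17/6.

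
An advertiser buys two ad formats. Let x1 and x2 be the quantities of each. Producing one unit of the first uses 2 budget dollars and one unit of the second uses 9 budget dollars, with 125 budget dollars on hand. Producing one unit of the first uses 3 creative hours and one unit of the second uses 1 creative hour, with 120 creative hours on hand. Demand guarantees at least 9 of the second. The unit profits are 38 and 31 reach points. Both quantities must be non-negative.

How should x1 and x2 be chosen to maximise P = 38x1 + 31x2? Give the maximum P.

x1 = 22, x2 = 9, maximum P = 1115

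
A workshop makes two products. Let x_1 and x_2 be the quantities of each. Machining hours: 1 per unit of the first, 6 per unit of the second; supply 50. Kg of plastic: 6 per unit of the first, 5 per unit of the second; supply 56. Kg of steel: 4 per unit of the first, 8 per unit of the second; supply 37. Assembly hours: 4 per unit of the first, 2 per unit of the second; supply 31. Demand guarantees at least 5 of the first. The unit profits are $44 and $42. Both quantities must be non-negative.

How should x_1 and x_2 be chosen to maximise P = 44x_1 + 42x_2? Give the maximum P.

At the optimal vertex, 4x_1 + 8x_2 = 37 and 4x_1 + 2x_2 = 31.
Solving simultaneously gives x_1 = 29/4, x_2 = 1.

x_1 = 29/4, x_2 = 1, maximum P = 361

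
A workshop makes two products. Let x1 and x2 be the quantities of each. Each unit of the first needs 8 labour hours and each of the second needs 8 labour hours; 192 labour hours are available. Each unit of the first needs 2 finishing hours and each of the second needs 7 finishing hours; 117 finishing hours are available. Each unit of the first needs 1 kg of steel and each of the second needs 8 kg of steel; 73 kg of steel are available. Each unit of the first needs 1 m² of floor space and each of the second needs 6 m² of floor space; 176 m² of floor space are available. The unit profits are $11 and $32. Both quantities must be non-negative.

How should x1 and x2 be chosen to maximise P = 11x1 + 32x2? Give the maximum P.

x1 = 17, x2 = 7, maximum P = 411

Corner points and P = 11x1 + 32x2:
  (0, 0) → P = 0
  (0, 73/8) → P = 292
  (24, 0) → P = 264
  (17, 7) → P = 411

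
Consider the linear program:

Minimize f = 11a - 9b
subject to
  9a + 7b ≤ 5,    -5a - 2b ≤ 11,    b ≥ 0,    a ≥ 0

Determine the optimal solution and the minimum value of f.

Extreme points and f = 11a - 9b:
  (5/9, 0) → f = 55/9
  (0, 5/7) → f = -45/7
  (0, 0) → f = 0

a = 0, b = 5/7, minimum f = -45/7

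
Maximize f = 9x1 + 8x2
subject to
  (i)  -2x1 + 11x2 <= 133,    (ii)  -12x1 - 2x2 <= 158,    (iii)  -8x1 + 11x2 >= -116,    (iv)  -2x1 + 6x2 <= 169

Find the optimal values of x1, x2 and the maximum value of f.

x1 = 83/2, x2 = 216/11, maximum f = 11673/22

At the optimal vertex, -2x1 + 11x2 = 133 and -8x1 + 11x2 = -116.
Solving simultaneously gives x1 = 83/2, x2 = 216/11.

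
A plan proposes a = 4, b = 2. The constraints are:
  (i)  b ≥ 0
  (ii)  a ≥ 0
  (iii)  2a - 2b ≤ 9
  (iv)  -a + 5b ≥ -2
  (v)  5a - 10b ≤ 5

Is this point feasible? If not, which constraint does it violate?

(i): 2 ≥ 0 ✓
(ii): 4 ≥ 0 ✓
(iii): 4 ≤ 9 ✓
(iv): 6 ≥ -2 ✓
(v): 0 ≤ 5 ✓

feasible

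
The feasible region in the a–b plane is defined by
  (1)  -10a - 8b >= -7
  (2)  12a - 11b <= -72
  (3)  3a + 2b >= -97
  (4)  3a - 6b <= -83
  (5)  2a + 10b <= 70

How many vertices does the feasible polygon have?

Intersecting each pair of boundary lines and keeping only the points that satisfy every inequality leaves:
  (-187/6, -7/4)
  (-555/13, 202/13)
  (-205/21, 188/21)

3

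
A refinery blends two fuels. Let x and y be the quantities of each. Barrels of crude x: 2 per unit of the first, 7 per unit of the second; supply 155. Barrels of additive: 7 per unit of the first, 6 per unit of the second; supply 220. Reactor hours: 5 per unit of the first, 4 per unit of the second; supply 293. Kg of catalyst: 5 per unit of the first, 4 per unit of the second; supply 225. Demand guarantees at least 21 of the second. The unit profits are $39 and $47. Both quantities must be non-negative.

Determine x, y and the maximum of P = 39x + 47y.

x = 4, y = 21, maximum P = 1143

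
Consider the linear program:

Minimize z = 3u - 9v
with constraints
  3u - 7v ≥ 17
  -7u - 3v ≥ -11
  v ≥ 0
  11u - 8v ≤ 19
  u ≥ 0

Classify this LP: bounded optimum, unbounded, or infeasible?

The boundaries -7u - 3v = -11 and v = 0 meet at (11/7, 0), but that point violates 3u - 7v ≥ 17. Every candidate vertex is excluded by some other constraint, so the feasible region is empty.

infeasible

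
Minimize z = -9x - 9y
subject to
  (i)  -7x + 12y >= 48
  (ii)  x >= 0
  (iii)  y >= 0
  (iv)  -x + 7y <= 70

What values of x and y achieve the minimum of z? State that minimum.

Feasible corners and z = -9x - 9y:
  (0, 4) → z = -36
  (504/37, 442/37) → z = -8514/37
  (0, 10) → z = -90

The optimum lies where -7x + 12y = 48 and -x + 7y = 70.
Solving simultaneously gives x = 504/37, y = 442/37.

x = 504/37, y = 442/37, minimum z = -8514/37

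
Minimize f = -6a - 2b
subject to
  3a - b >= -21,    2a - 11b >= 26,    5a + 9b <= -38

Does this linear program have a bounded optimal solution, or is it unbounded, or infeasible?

From the feasible point (-257/31, -120/31), moving in the direction (9, -5) keeps every constraint satisfied while f decreases without bound.

unbounded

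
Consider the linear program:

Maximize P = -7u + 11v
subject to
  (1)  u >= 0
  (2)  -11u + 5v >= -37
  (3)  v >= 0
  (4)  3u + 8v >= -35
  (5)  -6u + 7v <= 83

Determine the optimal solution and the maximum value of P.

Corner points and P = -7u + 11v:
  (0, 0) → P = 0
  (0, 83/7) → P = 913/7
  (37/11, 0) → P = -259/11
  (674/47, 1135/47) → P = 7767/47

u = 674/47, v = 1135/47, maximum P = 7767/47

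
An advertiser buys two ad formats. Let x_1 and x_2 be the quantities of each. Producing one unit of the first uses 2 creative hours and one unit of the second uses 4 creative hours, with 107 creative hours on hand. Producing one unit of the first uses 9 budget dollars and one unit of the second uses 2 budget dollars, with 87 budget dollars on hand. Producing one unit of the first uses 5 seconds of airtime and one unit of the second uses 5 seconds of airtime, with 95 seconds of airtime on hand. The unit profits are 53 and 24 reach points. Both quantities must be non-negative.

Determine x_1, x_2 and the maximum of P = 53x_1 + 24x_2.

Extreme points and P = 53x_1 + 24x_2:
  (0, 0) → P = 0
  (0, 19) → P = 456
  (29/3, 0) → P = 1537/3
  (7, 12) → P = 659

The binding constraints are 9x_1 + 2x_2 = 87 and 5x_1 + 5x_2 = 95.
Solving simultaneously gives x_1 = 7, x_2 = 12.

x_1 = 7, x_2 = 12, maximum P = 659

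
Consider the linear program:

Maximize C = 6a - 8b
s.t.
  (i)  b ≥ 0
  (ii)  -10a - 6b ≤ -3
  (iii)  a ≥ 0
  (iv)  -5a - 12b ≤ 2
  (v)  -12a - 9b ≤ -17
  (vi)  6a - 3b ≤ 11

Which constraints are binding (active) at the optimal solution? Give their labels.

Corner points and C = 6a - 8b:
  (17/12, 0) → C = 17/2
  (11/6, 0) → C = 11
  (0, 17/9) → C = -136/9
The feasible region is unbounded (it extends along (0, 1), (1, 2)), but C strictly decreases along every unbounded feasible direction, so there is no improving ray and the maximum is attained at a vertex.

The maximum is at (11/6, 0). Substituting into each constraint, equality holds for (i) and (vi); the remaining constraints have slack.

(i) and (vi)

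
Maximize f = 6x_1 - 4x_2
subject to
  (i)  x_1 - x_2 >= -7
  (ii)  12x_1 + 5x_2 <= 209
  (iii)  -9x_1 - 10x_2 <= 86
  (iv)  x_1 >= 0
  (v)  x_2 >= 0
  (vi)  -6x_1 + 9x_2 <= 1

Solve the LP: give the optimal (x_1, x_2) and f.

Extreme points and f = 6x_1 - 4x_2:
  (209/12, 0) → f = 209/2
  (938/69, 211/23) → f = 1032/23
  (0, 0) → f = 0
  (0, 1/9) → f = -4/9

x_1 = 209/12, x_2 = 0, maximum f = 209/2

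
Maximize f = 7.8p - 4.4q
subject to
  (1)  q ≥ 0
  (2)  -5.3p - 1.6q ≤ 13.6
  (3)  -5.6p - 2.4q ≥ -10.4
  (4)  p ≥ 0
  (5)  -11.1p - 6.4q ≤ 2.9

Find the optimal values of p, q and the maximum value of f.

Corner points and f = 7.8p - 4.4q:
  (13/7, 0) → f = 507/35
  (0, 0) → f = 0
  (0, 13/3) → f = -286/15

The binding constraints are q = 0 and -5.6p - 2.4q = -10.4.
Solving simultaneously gives p = 13/7, q = 0.

p = 13/7, q = 0, maximum f = 507/35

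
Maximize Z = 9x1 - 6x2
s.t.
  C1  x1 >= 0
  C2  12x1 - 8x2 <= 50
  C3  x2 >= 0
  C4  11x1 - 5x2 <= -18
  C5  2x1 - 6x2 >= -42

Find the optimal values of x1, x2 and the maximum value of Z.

Vertices and Z = 9x1 - 6x2:
  (0, 18/5) → Z = -108/5
  (0, 7) → Z = -42
  (51/28, 213/28) → Z = -117/4

The binding constraints are x1 = 0 and 11x1 - 5x2 = -18.
Solving simultaneously gives x1 = 0, x2 = 18/5.

x1 = 0, x2 = 18/5, maximum Z = -108/5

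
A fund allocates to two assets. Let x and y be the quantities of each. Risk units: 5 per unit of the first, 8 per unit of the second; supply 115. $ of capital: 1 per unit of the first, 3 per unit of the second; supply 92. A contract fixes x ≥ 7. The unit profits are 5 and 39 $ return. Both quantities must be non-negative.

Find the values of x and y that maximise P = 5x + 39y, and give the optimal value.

x = 7, y = 10, maximum P = 425

Extreme points and P = 5x + 39y:
  (23, 0) → P = 115
  (7, 0) → P = 35
  (7, 10) → P = 425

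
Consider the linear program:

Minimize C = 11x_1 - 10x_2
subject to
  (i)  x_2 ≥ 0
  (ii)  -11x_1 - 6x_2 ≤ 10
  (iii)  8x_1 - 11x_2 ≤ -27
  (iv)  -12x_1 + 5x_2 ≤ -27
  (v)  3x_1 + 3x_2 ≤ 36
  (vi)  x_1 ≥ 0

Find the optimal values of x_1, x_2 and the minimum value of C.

x_1 = 87/17, x_2 = 117/17, minimum C = -213/17

Corner points and C = 11x_1 - 10x_2:
  (108/23, 135/23) → C = -162/23
  (105/19, 123/19) → C = -75/19
  (87/17, 117/17) → C = -213/17

The binding constraints are -12x_1 + 5x_2 = -27 and 3x_1 + 3x_2 = 36.
Solving simultaneously gives x_1 = 87/17, x_2 = 117/17.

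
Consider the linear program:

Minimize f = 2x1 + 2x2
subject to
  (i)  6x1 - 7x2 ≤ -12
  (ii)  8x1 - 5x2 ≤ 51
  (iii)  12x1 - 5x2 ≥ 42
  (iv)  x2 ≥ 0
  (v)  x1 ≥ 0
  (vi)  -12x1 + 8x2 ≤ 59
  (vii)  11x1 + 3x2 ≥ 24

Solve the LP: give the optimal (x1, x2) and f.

Corner points and f = 2x1 + 2x2:
  (417/26, 201/13) → f = 63
  (59/9, 22/3) → f = 250/9
  (703/4, 271) → f = 1787/2
  (631/36, 101/3) → f = 1843/18

The optimum lies where 6x1 - 7x2 = -12 and 12x1 - 5x2 = 42.
Solving simultaneously gives x1 = 59/9, x2 = 22/3.

x1 = 59/9, x2 = 22/3, minimum f = 250/9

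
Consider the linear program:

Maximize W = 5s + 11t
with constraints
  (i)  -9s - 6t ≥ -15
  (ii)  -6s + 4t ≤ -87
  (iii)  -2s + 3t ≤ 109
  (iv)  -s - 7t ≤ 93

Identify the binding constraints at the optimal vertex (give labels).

(i) and (ii)

Corner points and W = 5s + 11t:
  (97/12, -77/8) → W = -1571/24
  (221/19, -284/19) → W = -2019/19
  (237/46, -645/46) → W = -2955/23

The maximum is at (97/12, -77/8). Substituting into each constraint, equality holds for (i) and (ii); the remaining constraints have slack.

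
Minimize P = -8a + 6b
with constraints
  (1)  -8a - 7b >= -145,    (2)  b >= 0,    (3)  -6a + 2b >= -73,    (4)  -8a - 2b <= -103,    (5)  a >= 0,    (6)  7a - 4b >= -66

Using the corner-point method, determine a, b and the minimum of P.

a = 88/7, b = 17/14, minimum P = -653/7

Vertices and P = -8a + 6b:
  (801/58, 143/29) → P = -2346/29
  (431/40, 42/5) → P = -179/5
  (88/7, 17/14) → P = -653/7

At the optimal vertex, -6a + 2b = -73 and -8a - 2b = -103.
Solving simultaneously gives a = 88/7, b = 17/14.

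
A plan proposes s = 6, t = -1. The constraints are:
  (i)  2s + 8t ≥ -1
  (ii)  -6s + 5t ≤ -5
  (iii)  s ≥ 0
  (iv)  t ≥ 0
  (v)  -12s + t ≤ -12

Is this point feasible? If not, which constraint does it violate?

Constraint (iv): t = -1, which is not ≥ 0. All other constraints are satisfied.

not feasible — violates (iv)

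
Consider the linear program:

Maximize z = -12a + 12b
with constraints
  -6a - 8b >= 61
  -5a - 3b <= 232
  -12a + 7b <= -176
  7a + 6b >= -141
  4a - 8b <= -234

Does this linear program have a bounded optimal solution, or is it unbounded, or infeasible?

The boundaries -6a - 8b = 61 and -12a + 7b = -176 meet at (327/46, -298/23), but that point violates 4a - 8b ≤ -234. Every candidate vertex is excluded by some other constraint, so the feasible region is empty.

infeasible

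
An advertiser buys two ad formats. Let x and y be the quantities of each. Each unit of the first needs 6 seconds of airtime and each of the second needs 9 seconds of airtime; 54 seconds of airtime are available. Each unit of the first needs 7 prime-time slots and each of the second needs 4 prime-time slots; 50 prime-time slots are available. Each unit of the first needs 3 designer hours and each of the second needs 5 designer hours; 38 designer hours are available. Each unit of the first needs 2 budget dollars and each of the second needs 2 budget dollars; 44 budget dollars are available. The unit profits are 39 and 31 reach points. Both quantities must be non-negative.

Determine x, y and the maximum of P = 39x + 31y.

x = 6, y = 2, maximum P = 296

Corner points and P = 39x + 31y:
  (0, 0) → P = 0
  (0, 6) → P = 186
  (50/7, 0) → P = 1950/7
  (6, 2) → P = 296

The optimum lies where 6x + 9y = 54 and 7x + 4y = 50.
Solving simultaneously gives x = 6, y = 2.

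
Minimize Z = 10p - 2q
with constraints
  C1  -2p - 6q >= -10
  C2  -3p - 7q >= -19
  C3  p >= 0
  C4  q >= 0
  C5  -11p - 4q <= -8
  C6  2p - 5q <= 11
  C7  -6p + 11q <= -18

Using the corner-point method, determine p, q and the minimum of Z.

Extreme points and Z = 10p - 2q:
  (5, 0) → Z = 50
  (109/29, 12/29) → Z = 1066/29
  (3, 0) → Z = 30

At the optimal vertex, q = 0 and -6p + 11q = -18.
Solving simultaneously gives p = 3, q = 0.

p = 3, q = 0, minimum Z = 30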